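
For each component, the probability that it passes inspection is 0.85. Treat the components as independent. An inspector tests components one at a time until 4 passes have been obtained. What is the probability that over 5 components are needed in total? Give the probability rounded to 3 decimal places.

Needing more than 5 components ⇔ fewer than 4 successes in the first 5. With X ~ Binomial(5, 0.85), P(Y > 5) = P(X ≤ 3).
  k=0: C(5,0)·0.85^0·0.15^5 = 0.00008
  k=1: C(5,1)·0.85^1·0.15^4 = 0.00215
  k=2: C(5,2)·0.85^2·0.15^3 = 0.02438
  k=3: C(5,3)·0.85^3·0.15^2 = 0.13818
P(X ≤ 3) = 0.16479

0.165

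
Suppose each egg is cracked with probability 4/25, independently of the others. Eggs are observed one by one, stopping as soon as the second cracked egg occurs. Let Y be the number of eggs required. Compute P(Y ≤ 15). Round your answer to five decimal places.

0.71787

Finishing within 15 eggs ⇔ at least 2 successes in the first 15. With X ~ Binomial(15, 0.16), P(Y ≤ 15) = 1 − P(X ≤ 1).
  k=0: C(15,0)·0.16^0·0.84^15 = 0.0731458
  k=1: C(15,1)·0.16^1·0.84^14 = 0.2089880
1 − 0.2821337 = 0.7178663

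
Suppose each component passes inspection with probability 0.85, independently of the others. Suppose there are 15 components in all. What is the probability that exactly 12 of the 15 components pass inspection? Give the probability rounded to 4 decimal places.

0.2184

X ~ Binomial(n=15, p=0.85).
P(X=12) = C(15,12) · p^12 · (1−p)^3
= 455 · 0.14224 · 0.003375 = 0.218430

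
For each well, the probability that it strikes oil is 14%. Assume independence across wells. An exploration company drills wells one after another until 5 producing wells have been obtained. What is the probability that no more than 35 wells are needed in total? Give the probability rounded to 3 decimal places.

0.554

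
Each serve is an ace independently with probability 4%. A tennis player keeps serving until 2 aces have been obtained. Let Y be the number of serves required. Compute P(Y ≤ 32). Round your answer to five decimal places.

0.36809

Finishing within 32 serves ⇔ at least 2 successes in the first 32. With X ~ Binomial(32, 0.04), P(Y ≤ 32) = 1 − P(X ≤ 1).
  k=0: C(32,0)·0.04^0·0.96^32 = 0.2708192
  k=1: C(32,1)·0.04^1·0.96^31 = 0.3610923
1 − 0.6319115 = 0.3680885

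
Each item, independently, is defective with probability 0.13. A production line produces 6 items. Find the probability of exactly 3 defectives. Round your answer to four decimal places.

X ~ Binomial(n=6, p=0.13).
P(X=3) = C(6,3) · p^3 · (1−p)^3
= 20 · 0.002197 · 0.6585 = 0.028935

0.0289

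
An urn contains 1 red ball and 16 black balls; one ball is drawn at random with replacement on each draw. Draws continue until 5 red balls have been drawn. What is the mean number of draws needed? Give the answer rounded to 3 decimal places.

Y = total draws until the fifth success; negative binomial with r=5, p=0.058824.
E[Y] = r / p = 5 / 0.058824 = 85.00000

85.000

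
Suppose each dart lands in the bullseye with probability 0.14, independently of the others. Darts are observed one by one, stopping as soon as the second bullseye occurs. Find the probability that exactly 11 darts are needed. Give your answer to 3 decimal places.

Y = trial on which the second success occurs; negative binomial, r=2, p=0.14.
P(Y=11) = C(10,1) · p^2 · (1−p)^9
= 10 · 0.0196 · 0.25733 = 0.05044

0.050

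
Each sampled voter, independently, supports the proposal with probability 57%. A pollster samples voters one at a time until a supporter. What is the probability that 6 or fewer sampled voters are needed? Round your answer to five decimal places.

Y = number of sampled voters to the first success; geometric, p = 0.57.
P(Y ≤ 6) = 1 − (1−p)^6 = 1 − 0.0063214 = 0.9936786

0.99368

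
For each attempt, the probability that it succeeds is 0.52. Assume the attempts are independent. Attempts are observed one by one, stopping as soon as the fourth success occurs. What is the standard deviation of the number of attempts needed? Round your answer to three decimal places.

Y = total attempts until the fourth success; negative binomial with r=4, p=0.52.
SD(Y) = √[r(1−p)/p²] = √(7.10059) = 2.66469

2.665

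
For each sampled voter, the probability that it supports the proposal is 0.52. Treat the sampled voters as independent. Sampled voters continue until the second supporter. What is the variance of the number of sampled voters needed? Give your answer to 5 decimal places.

Y = total sampled voters until the second success; negative binomial with r=2, p=0.52.
Var(Y) = r(1−p)/p² = 2·0.48 / 0.52² = 3.5502959

3.55030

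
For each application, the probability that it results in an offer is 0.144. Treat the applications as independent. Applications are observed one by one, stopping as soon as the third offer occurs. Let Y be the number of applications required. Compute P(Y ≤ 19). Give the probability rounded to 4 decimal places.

0.5291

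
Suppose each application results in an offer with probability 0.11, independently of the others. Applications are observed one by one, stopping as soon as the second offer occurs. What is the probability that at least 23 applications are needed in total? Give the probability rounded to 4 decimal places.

Needing more than 22 applications ⇔ fewer than 2 successes in the first 22. With X ~ Binomial(22, 0.11), P(Y > 22) = P(X ≤ 1).
  k=0: C(22,0)·0.11^0·0.89^22 = 0.077016
  k=1: C(22,1)·0.11^1·0.89^21 = 0.209414
P(X ≤ 1) = 0.286430

0.2864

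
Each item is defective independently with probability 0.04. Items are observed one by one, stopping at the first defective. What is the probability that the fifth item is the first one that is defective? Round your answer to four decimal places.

0.0340

Geometric (trials to first success), p = 0.04.
P(Y = 5) = (1−p)^4 · p = 0.84935 · 0.04 = 0.033974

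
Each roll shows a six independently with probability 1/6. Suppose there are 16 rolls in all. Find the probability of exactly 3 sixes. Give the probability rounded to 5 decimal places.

X ~ Binomial(n=16, p=0.166667).
P(X=3) = C(16,3) · p^3 · (1−p)^13
= 560 · 0.0046296 · 0.093464 = 0.2423138

0.24231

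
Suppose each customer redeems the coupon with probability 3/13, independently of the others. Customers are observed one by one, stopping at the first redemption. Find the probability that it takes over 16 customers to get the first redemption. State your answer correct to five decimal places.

Y = number of customers to the first success; geometric, p = 0.230769.
P(Y > 16) = P(first 16 all fail) = (1−p)^16 = 0.0150282

0.01503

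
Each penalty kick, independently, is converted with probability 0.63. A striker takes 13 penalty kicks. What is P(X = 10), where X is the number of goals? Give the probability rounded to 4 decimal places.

X ~ Binomial(n=13, p=0.63).
P(X=10) = C(13,10) · p^10 · (1−p)^3
= 286 · 0.0098493 · 0.050653 = 0.142684

0.1427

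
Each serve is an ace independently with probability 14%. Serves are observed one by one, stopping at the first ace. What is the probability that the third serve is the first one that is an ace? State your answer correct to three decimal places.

Geometric (trials to first success), p = 0.14.
P(Y = 3) = (1−p)^2 · p = 0.7396 · 0.14 = 0.10354

0.104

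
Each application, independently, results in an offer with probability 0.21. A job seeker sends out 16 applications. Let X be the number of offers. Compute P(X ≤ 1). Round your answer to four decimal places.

X ~ Binomial(16, 0.21); P(X ≤ 1) = Σ C(16,k) p^k (1−p)^(16−k) over k:
  k=0: C(16,0)·0.21^0·0.79^16 = 0.023016
  k=1: C(16,1)·0.21^1·0.79^15 = 0.097892
Total = 0.120908

0.1209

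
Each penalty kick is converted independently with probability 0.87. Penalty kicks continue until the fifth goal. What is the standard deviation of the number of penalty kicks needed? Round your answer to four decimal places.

Y = total penalty kicks until the fifth success; negative binomial with r=5, p=0.87.
SD(Y) = √[r(1−p)/p²] = √(0.858766) = 0.926696

0.9267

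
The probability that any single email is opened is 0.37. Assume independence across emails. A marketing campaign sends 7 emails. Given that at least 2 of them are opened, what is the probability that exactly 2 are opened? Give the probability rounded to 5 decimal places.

0.35724

X ~ Binomial(7, 0.37). Want P(X=2 | X≥2) = P(X=2) / P(X≥2).
P(X=2) = C(7,2)·0.37^2·0.63^5 = 0.2853156
P(X≥2) = 1 − 0.0393898 − 0.1619359 = 0.7986743
Ratio = 0.2853156 / 0.7986743 = 0.3572365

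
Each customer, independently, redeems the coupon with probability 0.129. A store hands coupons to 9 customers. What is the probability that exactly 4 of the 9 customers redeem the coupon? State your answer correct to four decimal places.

X ~ Binomial(n=9, p=0.129).
P(X=4) = C(9,4) · p^4 · (1−p)^5
= 126 · 0.00027692 · 0.50129 = 0.017491

0.0175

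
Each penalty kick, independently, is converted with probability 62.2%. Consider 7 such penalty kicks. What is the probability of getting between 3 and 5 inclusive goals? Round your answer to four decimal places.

X ~ Binomial(7, 0.622); P(3 ≤ X ≤ 5) = Σ C(7,k) p^k (1−p)^(7−k) over k:
  k=3: C(7,3)·0.622^3·0.378^4 = 0.171952
  k=4: C(7,4)·0.622^4·0.378^3 = 0.282947
  k=5: C(7,5)·0.622^5·0.378^2 = 0.279354
Total = 0.734253

0.7343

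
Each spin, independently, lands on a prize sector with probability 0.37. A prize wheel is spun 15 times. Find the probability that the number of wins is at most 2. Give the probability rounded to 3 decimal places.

0.045

X ~ Binomial(15, 0.37); P(X ≤ 2) = Σ C(15,k) p^k (1−p)^(15−k) over k:
  k=0: C(15,0)·0.37^0·0.63^15 = 0.00098
  k=1: C(15,1)·0.37^1·0.63^14 = 0.00861
  k=2: C(15,2)·0.37^2·0.63^13 = 0.03540
Total = 0.04499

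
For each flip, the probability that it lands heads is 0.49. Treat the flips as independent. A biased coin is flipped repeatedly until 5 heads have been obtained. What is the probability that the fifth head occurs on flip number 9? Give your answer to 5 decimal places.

Y = trial on which the fifth success occurs; negative binomial, r=5, p=0.49.
P(Y=9) = C(8,4) · p^5 · (1−p)^4
= 70 · 0.028248 · 0.067652 = 0.1337701

0.13377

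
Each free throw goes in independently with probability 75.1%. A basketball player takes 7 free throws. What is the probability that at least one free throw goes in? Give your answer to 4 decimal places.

P(at least one) = 1 − P(none) = 1 − (1 − 0.751)^7
= 1 − 0.000059 = 0.999941

0.9999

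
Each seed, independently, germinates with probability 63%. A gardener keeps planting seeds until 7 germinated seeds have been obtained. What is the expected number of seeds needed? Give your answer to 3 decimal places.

11.111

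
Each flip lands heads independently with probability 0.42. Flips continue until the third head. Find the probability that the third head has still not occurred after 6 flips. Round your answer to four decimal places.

0.5029

Needing more than 6 flips ⇔ fewer than 3 successes in the first 6. With X ~ Binomial(6, 0.42), P(Y > 6) = P(X ≤ 2).
  k=0: C(6,0)·0.42^0·0.58^6 = 0.038069
  k=1: C(6,1)·0.42^1·0.58^5 = 0.165402
  k=2: C(6,2)·0.42^2·0.58^4 = 0.299434
P(X ≤ 2) = 0.502905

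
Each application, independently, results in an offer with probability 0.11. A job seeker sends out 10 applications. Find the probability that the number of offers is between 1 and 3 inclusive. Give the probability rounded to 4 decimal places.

0.6704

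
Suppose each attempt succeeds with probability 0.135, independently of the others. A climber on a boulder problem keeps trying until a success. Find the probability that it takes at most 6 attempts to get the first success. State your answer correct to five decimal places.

Y = number of attempts to the first success; geometric, p = 0.135.
P(Y ≤ 6) = 1 − (1−p)^6 = 1 − 0.4188868 = 0.5811132

0.58111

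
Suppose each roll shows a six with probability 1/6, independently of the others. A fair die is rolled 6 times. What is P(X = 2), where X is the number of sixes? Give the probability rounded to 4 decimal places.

0.2009

X ~ Binomial(n=6, p=0.166667).
P(X=2) = C(6,2) · p^2 · (1−p)^4
= 15 · 0.027778 · 0.48225 = 0.200939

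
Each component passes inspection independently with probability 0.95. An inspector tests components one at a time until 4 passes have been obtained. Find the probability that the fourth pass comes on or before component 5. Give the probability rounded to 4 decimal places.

0.9774

Finishing within 5 components ⇔ at least 4 successes in the first 5. With X ~ Binomial(5, 0.95), P(Y ≤ 5) = 1 − P(X ≤ 3).
  k=0: C(5,0)·0.95^0·0.05^5 = 0.000000
  k=1: C(5,1)·0.95^1·0.05^4 = 0.000030
  k=2: C(5,2)·0.95^2·0.05^3 = 0.001128
  k=3: C(5,3)·0.95^3·0.05^2 = 0.021434
1 − 0.022593 = 0.977407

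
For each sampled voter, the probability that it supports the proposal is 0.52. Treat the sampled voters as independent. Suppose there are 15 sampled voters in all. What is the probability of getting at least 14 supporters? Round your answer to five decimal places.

0.00082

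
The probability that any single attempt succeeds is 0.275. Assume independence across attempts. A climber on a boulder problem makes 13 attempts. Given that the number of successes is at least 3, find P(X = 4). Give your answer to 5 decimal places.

0.30675

X ~ Binomial(13, 0.275). Want P(X=4 | X≥3) = P(X=4) / P(X≥3).
P(X=4) = C(13,4)·0.275^4·0.725^9 = 0.2262970
P(X≥3) = 1 − 0.0152895 − 0.0753932 − 0.1715845 = 0.7377328
Ratio = 0.2262970 / 0.7377328 = 0.3067466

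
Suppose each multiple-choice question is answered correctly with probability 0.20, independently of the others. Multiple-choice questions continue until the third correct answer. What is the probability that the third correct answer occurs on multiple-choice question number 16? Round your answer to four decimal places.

Y = trial on which the third success occurs; negative binomial, r=3, p=0.20.
P(Y=16) = C(15,2) · p^3 · (1−p)^13
= 105 · 0.008 · 0.054976 = 0.046179

0.0462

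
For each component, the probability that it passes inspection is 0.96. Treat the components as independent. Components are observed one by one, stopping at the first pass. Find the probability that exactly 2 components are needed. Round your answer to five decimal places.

Geometric (trials to first success), p = 0.96.
P(Y = 2) = (1−p)^1 · p = 0.04 · 0.96 = 0.0384000

0.03840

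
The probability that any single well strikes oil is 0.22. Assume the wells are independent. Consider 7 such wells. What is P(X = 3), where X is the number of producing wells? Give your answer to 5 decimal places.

X ~ Binomial(n=7, p=0.22).
P(X=3) = C(7,3) · p^3 · (1−p)^4
= 35 · 0.010648 · 0.37015 = 0.1379477

0.13795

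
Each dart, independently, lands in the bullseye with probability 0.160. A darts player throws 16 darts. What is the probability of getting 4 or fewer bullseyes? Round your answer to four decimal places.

0.9012

X ~ Binomial(16, 0.16); P(X ≤ 4) = Σ C(16,k) p^k (1−p)^(16−k) over k:
  k=0: C(16,0)·0.16^0·0.84^16 = 0.061442
  k=1: C(16,1)·0.16^1·0.84^15 = 0.187253
  k=2: C(16,2)·0.16^2·0.84^14 = 0.267505
  k=3: C(16,3)·0.16^3·0.84^13 = 0.237782
  k=4: C(16,4)·0.16^4·0.84^12 = 0.147198
Total = 0.901180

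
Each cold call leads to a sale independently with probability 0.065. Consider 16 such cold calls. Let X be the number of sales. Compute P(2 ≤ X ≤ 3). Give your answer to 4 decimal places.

X ~ Binomial(16, 0.065); P(2 ≤ X ≤ 3) = Σ C(16,k) p^k (1−p)^(16−k) over k:
  k=2: C(16,2)·0.065^2·0.935^14 = 0.197866
  k=3: C(16,3)·0.065^3·0.935^13 = 0.064192
Total = 0.262057

0.2621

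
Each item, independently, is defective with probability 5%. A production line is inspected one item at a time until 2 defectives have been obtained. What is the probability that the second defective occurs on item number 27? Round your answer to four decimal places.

0.0180

Y = trial on which the second success occurs; negative binomial, r=2, p=0.05.
P(Y=27) = C(26,1) · p^2 · (1−p)^25
= 26 · 0.0025 · 0.27739 = 0.018030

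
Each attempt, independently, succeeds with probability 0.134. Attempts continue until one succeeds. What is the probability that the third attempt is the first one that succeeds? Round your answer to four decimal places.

0.1005

Geometric (trials to first success), p = 0.134.
P(Y = 3) = (1−p)^2 · p = 0.74996 · 0.134 = 0.100494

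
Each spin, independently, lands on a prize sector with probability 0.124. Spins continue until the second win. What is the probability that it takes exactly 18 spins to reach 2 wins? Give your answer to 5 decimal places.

Y = trial on which the second success occurs; negative binomial, r=2, p=0.124.
P(Y=18) = C(17,1) · p^2 · (1−p)^16
= 17 · 0.015376 · 0.12024 = 0.0314310

0.03143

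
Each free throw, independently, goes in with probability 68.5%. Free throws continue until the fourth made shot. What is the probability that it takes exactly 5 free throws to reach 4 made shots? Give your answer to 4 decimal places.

0.2774

Y = trial on which the fourth success occurs; negative binomial, r=4, p=0.685.
P(Y=5) = C(4,3) · p^4 · (1−p)^1
= 4 · 0.22017 · 0.315 = 0.277417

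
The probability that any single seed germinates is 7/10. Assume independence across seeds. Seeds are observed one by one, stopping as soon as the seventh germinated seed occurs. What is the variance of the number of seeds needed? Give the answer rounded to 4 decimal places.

4.2857

Y = total seeds until the seventh success; negative binomial with r=7, p=0.70.
Var(Y) = r(1−p)/p² = 7·0.30 / 0.70² = 4.285714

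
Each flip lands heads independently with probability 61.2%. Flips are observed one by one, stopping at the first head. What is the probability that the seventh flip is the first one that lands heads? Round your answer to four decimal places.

Geometric (trials to first success), p = 0.612.
P(Y = 7) = (1−p)^6 · p = 0.0034119 · 0.612 = 0.002088

0.0021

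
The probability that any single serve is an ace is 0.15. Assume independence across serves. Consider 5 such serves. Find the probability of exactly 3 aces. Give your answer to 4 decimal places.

X ~ Binomial(n=5, p=0.15).
P(X=3) = C(5,3) · p^3 · (1−p)^2
= 10 · 0.003375 · 0.7225 = 0.024384

0.0244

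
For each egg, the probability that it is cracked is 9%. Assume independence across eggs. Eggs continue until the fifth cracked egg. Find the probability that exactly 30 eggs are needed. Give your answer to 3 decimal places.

Y = trial on which the fifth success occurs; negative binomial, r=5, p=0.09.
P(Y=30) = C(29,4) · p^5 · (1−p)^25
= 23751 · 5.9049e-06 · 0.094631 = 0.01327

0.013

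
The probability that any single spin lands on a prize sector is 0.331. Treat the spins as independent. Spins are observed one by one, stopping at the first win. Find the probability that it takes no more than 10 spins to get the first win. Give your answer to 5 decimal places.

0.98204

Y = number of spins to the first success; geometric, p = 0.331.
P(Y ≤ 10) = 1 − (1−p)^10 = 1 − 0.0179581 = 0.9820419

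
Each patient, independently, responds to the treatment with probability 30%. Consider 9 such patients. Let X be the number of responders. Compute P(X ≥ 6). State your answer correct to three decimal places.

X ~ Binomial(9, 0.30); P(X ≥ 6) = Σ C(9,k) p^k (1−p)^(9−k) over k:
  k=6: C(9,6)·0.30^6·0.70^3 = 0.02100
  k=7: C(9,7)·0.30^7·0.70^2 = 0.00386
  k=8: C(9,8)·0.30^8·0.70^1 = 0.00041
  k=9: C(9,9)·0.30^9·0.70^0 = 0.00002
Total = 0.02529

0.025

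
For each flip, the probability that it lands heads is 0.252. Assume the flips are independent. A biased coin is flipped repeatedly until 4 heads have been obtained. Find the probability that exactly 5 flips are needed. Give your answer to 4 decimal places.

0.0121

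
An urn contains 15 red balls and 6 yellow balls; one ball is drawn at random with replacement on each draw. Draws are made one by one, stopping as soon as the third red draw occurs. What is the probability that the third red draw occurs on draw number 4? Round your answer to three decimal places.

0.312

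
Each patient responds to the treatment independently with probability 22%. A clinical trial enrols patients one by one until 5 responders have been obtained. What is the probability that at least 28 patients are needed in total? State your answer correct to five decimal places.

0.26027

Needing more than 27 patients ⇔ fewer than 5 successes in the first 27. With X ~ Binomial(27, 0.22), P(Y > 27) = P(X ≤ 4).
  k=0: C(27,0)·0.22^0·0.78^27 = 0.0012205
  k=1: C(27,1)·0.22^1·0.78^26 = 0.0092949
  k=2: C(27,2)·0.22^2·0.78^25 = 0.0340814
  k=3: C(27,3)·0.22^3·0.78^24 = 0.0801059
  k=4: C(27,4)·0.22^4·0.78^23 = 0.1355638
P(X ≤ 4) = 0.2602666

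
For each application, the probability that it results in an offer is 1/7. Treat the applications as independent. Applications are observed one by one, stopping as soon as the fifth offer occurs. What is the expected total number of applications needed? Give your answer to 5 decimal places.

Y = total applications until the fifth success; negative binomial with r=5, p=0.142857.
E[Y] = r / p = 5 / 0.142857 = 35.0000000

35.00000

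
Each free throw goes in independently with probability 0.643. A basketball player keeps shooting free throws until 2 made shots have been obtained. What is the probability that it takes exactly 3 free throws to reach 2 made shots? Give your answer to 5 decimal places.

0.29520

Y = trial on which the second success occurs; negative binomial, r=2, p=0.643.
P(Y=3) = C(2,1) · p^2 · (1−p)^1
= 2 · 0.41345 · 0.357 = 0.2952026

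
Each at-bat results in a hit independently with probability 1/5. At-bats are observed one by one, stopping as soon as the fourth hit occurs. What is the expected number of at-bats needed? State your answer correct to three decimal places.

Y = total at-bats until the fourth success; negative binomial with r=4, p=0.20.
E[Y] = r / p = 4 / 0.20 = 20.00000

20.000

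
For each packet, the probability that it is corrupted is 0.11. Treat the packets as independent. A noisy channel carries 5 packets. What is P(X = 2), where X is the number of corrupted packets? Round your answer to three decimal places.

X ~ Binomial(n=5, p=0.11).
P(X=2) = C(5,2) · p^2 · (1−p)^3
= 10 · 0.0121 · 0.70497 = 0.08530

0.085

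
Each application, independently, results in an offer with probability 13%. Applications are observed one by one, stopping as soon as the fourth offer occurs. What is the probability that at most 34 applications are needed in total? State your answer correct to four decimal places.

0.6612

Finishing within 34 applications ⇔ at least 4 successes in the first 34. With X ~ Binomial(34, 0.13), P(Y ≤ 34) = 1 − P(X ≤ 3).
  k=0: C(34,0)·0.13^0·0.87^34 = 0.008783
  k=1: C(34,1)·0.13^1·0.87^33 = 0.044623
  k=2: C(34,2)·0.13^2·0.87^32 = 0.110018
  k=3: C(34,3)·0.13^3·0.87^31 = 0.175355
1 − 0.338780 = 0.661220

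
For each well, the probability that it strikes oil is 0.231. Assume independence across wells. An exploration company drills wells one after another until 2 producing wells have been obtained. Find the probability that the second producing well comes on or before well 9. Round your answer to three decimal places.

Finishing within 9 wells ⇔ at least 2 successes in the first 9. With X ~ Binomial(9, 0.231), P(Y ≤ 9) = 1 − P(X ≤ 1).
  k=0: C(9,0)·0.231^0·0.769^9 = 0.09405
  k=1: C(9,1)·0.231^1·0.769^8 = 0.25425
1 − 0.34830 = 0.65170

0.652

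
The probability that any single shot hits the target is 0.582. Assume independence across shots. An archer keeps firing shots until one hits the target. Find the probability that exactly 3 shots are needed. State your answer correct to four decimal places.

0.1017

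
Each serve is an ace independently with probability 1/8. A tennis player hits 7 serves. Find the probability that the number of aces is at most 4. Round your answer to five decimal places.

0.99949

X ~ Binomial(7, 0.125); P(X ≤ 4) = Σ C(7,k) p^k (1−p)^(7−k) over k:
  k=0: C(7,0)·0.125^0·0.875^7 = 0.3926959
  k=1: C(7,1)·0.125^1·0.875^6 = 0.3926959
  k=2: C(7,2)·0.125^2·0.875^5 = 0.1682982
  k=3: C(7,3)·0.125^3·0.875^4 = 0.0400710
  k=4: C(7,4)·0.125^4·0.875^3 = 0.0057244
Total = 0.9994855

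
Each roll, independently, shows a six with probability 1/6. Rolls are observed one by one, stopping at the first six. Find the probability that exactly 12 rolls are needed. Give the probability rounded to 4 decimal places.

Geometric (trials to first success), p = 0.166667.
P(Y = 12) = (1−p)^11 · p = 0.13459 · 0.166667 = 0.022431

0.0224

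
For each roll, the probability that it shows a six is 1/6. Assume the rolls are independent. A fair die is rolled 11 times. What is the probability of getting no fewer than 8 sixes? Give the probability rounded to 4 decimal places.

0.0001

X ~ Binomial(11, 0.166667); P(X ≥ 8) = Σ C(11,k) p^k (1−p)^(11−k) over k:
  k=8: C(11,8)·0.166667^8·0.833333^3 = 0.000057
  k=9: C(11,9)·0.166667^9·0.833333^2 = 0.000004
  k=10: C(11,10)·0.166667^10·0.833333^1 = 0.000000
  k=11: C(11,11)·0.166667^11·0.833333^0 = 0.000000
Total = 0.000061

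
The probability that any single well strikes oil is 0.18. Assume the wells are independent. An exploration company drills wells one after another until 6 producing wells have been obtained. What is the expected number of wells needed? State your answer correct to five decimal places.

33.33333

Y = total wells until the sixth success; negative binomial with r=6, p=0.18.
E[Y] = r / p = 6 / 0.18 = 33.3333333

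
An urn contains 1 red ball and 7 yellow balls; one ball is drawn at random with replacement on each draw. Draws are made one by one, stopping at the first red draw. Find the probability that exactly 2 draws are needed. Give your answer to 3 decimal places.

Geometric (trials to first success), p = 0.125.
P(Y = 2) = (1−p)^1 · p = 0.875 · 0.125 = 0.10938

0.109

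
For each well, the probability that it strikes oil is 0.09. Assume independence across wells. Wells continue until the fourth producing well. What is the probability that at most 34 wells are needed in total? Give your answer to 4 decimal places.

Finishing within 34 wells ⇔ at least 4 successes in the first 34. With X ~ Binomial(34, 0.09), P(Y ≤ 34) = 1 − P(X ≤ 3).
  k=0: C(34,0)·0.09^0·0.91^34 = 0.040496
  k=1: C(34,1)·0.09^1·0.91^33 = 0.136172
  k=2: C(34,2)·0.09^2·0.91^32 = 0.222215
  k=3: C(34,3)·0.09^3·0.91^31 = 0.234424
1 − 0.633306 = 0.366694

0.3667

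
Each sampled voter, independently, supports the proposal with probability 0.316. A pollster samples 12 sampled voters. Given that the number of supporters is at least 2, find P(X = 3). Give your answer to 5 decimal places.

X ~ Binomial(12, 0.316). Want P(X=3 | X≥2) = P(X=3) / P(X≥2).
P(X=3) = C(12,3)·0.316^3·0.684^9 = 0.2275039
P(X≥2) = 1 − 0.0104875 − 0.0581414 = 0.9313711
Ratio = 0.2275039 / 0.9313711 = 0.2442677

0.24427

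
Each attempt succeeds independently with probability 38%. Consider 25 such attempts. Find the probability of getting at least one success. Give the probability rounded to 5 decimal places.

P(at least one) = 1 − P(none) = 1 − (1 − 0.38)^25
= 1 − 0.0000065 = 0.9999935

0.99999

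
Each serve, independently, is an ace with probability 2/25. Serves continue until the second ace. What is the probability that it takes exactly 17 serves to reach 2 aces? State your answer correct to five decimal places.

Y = trial on which the second success occurs; negative binomial, r=2, p=0.08.
P(Y=17) = C(16,1) · p^2 · (1−p)^15
= 16 · 0.0064 · 0.2863 = 0.0293169

0.02932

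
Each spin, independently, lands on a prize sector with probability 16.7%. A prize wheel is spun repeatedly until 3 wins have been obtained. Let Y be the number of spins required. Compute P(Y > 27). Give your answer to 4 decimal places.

0.1478

Needing more than 27 spins ⇔ fewer than 3 successes in the first 27. With X ~ Binomial(27, 0.167), P(Y > 27) = P(X ≤ 2).
  k=0: C(27,0)·0.167^0·0.833^27 = 0.007201
  k=1: C(27,1)·0.167^1·0.833^26 = 0.038981
  k=2: C(27,2)·0.167^2·0.833^25 = 0.101593
P(X ≤ 2) = 0.147775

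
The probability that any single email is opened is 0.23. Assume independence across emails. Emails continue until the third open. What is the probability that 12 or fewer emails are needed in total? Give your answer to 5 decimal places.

0.54505

Finishing within 12 emails ⇔ at least 3 successes in the first 12. With X ~ Binomial(12, 0.23), P(Y ≤ 12) = 1 − P(X ≤ 2).
  k=0: C(12,0)·0.23^0·0.77^12 = 0.0434399
  k=1: C(12,1)·0.23^1·0.77^11 = 0.1557066
  k=2: C(12,2)·0.23^2·0.77^10 = 0.2558037
1 − 0.4549502 = 0.5450498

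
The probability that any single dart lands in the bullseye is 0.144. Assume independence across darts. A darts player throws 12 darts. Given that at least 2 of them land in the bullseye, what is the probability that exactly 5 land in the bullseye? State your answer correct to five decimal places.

X ~ Binomial(12, 0.144). Want P(X=5 | X≥2) = P(X=5) / P(X≥2).
P(X=5) = C(12,5)·0.144^5·0.856^7 = 0.0165141
P(X≥2) = 1 − 0.1547694 − 0.3124317 = 0.5327988
Ratio = 0.0165141 / 0.5327988 = 0.0309949

0.03099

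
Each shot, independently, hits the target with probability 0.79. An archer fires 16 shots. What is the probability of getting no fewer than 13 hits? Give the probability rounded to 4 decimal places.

0.5582

X ~ Binomial(16, 0.79); P(X ≥ 13) = Σ C(16,k) p^k (1−p)^(16−k) over k:
  k=13: C(16,13)·0.79^13·0.21^3 = 0.242102
  k=14: C(16,14)·0.79^14·0.21^2 = 0.195164
  k=15: C(16,15)·0.79^15·0.21^1 = 0.097892
  k=16: C(16,16)·0.79^16·0.21^0 = 0.023016
Total = 0.558173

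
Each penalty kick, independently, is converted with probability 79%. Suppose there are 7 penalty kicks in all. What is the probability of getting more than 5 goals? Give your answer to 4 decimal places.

X ~ Binomial(7, 0.79); P(X ≥ 6) = Σ C(7,k) p^k (1−p)^(7−k) over k:
  k=6: C(7,6)·0.79^6·0.21^1 = 0.357339
  k=7: C(7,7)·0.79^7·0.21^0 = 0.192039
Total = 0.549378

0.5494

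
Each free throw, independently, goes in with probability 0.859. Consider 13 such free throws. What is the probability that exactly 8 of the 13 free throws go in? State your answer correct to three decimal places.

0.021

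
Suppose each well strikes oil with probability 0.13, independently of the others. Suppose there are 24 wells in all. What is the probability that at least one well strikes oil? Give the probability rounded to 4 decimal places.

P(at least one) = 1 − P(none) = 1 − (1 − 0.13)^24
= 1 − 0.035356 = 0.964644

0.9646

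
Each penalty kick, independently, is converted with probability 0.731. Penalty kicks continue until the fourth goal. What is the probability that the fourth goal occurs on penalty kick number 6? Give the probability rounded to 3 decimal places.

0.207

Y = trial on which the fourth success occurs; negative binomial, r=4, p=0.731.
P(Y=6) = C(5,3) · p^4 · (1−p)^2
= 10 · 0.28554 · 0.072361 = 0.20662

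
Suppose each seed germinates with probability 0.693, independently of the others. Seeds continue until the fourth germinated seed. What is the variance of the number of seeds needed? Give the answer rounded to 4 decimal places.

Y = total seeds until the fourth success; negative binomial with r=4, p=0.693.
Var(Y) = r(1−p)/p² = 4·0.307 / 0.693² = 2.557007

2.5570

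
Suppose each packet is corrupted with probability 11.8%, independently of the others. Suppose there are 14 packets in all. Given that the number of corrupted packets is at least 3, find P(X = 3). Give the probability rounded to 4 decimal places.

X ~ Binomial(14, 0.118). Want P(X=3 | X≥3) = P(X=3) / P(X≥3).
P(X=3) = C(14,3)·0.118^3·0.882^11 = 0.150280
P(X≥3) = 1 − 0.172409 − 0.322925 − 0.280820 = 0.223846
Ratio = 0.150280 / 0.223846 = 0.671356

0.6714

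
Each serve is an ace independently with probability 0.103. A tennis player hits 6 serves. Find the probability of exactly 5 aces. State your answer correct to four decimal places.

0.0001

X ~ Binomial(n=6, p=0.103).
P(X=5) = C(6,5) · p^5 · (1−p)^1
= 6 · 1.1593e-05 · 0.897 = 0.000062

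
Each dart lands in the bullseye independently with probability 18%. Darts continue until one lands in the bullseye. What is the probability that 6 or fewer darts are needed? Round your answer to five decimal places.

0.69599

Y = number of darts to the first success; geometric, p = 0.18.
P(Y ≤ 6) = 1 − (1−p)^6 = 1 − 0.3040067 = 0.6959933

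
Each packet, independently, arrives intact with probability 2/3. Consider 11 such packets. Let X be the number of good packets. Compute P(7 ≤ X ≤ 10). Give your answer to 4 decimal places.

0.6994

X ~ Binomial(11, 0.666667); P(7 ≤ X ≤ 10) = Σ C(11,k) p^k (1−p)^(11−k) over k:
  k=7: C(11,7)·0.666667^7·0.333333^4 = 0.238446
  k=8: C(11,8)·0.666667^8·0.333333^3 = 0.238446
  k=9: C(11,9)·0.666667^9·0.333333^2 = 0.158964
  k=10: C(11,10)·0.666667^10·0.333333^1 = 0.063586
Total = 0.699442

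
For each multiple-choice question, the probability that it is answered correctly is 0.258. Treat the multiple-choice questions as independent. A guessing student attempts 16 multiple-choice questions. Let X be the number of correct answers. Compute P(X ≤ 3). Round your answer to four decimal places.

X ~ Binomial(16, 0.258); P(X ≤ 3) = Σ C(16,k) p^k (1−p)^(16−k) over k:
  k=0: C(16,0)·0.258^0·0.742^16 = 0.008442
  k=1: C(16,1)·0.258^1·0.742^15 = 0.046968
  k=2: C(16,2)·0.258^2·0.742^14 = 0.122483
  k=3: C(16,3)·0.258^3·0.742^13 = 0.198746
Total = 0.376639

0.3766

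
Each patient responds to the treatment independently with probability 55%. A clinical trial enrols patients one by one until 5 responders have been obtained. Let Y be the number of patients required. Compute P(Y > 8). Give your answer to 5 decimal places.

Needing more than 8 patients ⇔ fewer than 5 successes in the first 8. With X ~ Binomial(8, 0.55), P(Y > 8) = P(X ≤ 4).
  k=0: C(8,0)·0.55^0·0.45^8 = 0.0016815
  k=1: C(8,1)·0.55^1·0.45^7 = 0.0164415
  k=2: C(8,2)·0.55^2·0.45^6 = 0.0703329
  k=3: C(8,3)·0.55^3·0.45^5 = 0.1719249
  k=4: C(8,4)·0.55^4·0.45^4 = 0.2626630
P(X ≤ 4) = 0.5230437

0.52304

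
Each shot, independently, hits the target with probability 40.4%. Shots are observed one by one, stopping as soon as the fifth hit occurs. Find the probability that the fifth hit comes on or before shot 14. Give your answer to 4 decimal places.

0.7310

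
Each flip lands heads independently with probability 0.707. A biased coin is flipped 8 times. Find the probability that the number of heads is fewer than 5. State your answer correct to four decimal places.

X ~ Binomial(8, 0.707); P(X ≤ 4) = Σ C(8,k) p^k (1−p)^(8−k) over k:
  k=0: C(8,0)·0.707^0·0.293^8 = 0.000054
  k=1: C(8,1)·0.707^1·0.293^7 = 0.001049
  k=2: C(8,2)·0.707^2·0.293^6 = 0.008855
  k=3: C(8,3)·0.707^3·0.293^5 = 0.042735
  k=4: C(8,4)·0.707^4·0.293^4 = 0.128898
Total = 0.181591

0.1816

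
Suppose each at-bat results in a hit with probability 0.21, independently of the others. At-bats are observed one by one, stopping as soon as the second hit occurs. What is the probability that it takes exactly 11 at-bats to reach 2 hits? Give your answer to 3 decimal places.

0.053

Y = trial on which the second success occurs; negative binomial, r=2, p=0.21.
P(Y=11) = C(10,1) · p^2 · (1−p)^9
= 10 · 0.0441 · 0.11985 = 0.05285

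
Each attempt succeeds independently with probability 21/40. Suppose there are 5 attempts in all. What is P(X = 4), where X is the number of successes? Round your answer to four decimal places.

0.1804

X ~ Binomial(n=5, p=0.525).
P(X=4) = C(5,4) · p^4 · (1−p)^1
= 5 · 0.075969 · 0.475 = 0.180427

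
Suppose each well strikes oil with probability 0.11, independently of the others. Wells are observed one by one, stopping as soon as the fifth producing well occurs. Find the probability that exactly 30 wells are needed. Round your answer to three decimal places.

0.021

Y = trial on which the fifth success occurs; negative binomial, r=5, p=0.11.
P(Y=30) = C(29,4) · p^5 · (1−p)^25
= 23751 · 1.6105e-05 · 0.054294 = 0.02077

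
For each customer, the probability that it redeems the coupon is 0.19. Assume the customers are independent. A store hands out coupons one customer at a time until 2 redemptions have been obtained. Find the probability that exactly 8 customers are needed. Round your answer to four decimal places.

0.0714

Y = trial on which the second success occurs; negative binomial, r=2, p=0.19.
P(Y=8) = C(7,1) · p^2 · (1−p)^6
= 7 · 0.0361 · 0.28243 = 0.071370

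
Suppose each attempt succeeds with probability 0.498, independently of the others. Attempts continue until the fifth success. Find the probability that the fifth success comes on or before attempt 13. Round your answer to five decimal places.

0.86341

Finishing within 13 attempts ⇔ at least 5 successes in the first 13. With X ~ Binomial(13, 0.498), P(Y ≤ 13) = 1 − P(X ≤ 4).
  k=0: C(13,0)·0.498^0·0.502^13 = 0.0001286
  k=1: C(13,1)·0.498^1·0.502^12 = 0.0016581
  k=2: C(13,2)·0.498^2·0.502^11 = 0.0098695
  k=3: C(13,3)·0.498^3·0.502^10 = 0.0358997
  k=4: C(13,4)·0.498^4·0.502^9 = 0.0890342
1 − 0.1365901 = 0.8634099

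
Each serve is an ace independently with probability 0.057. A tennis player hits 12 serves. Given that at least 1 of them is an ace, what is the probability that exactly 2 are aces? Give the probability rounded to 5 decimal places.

0.23587

X ~ Binomial(12, 0.057). Want P(X=2 | X≥1) = P(X=2) / P(X≥1).
P(X=2) = C(12,2)·0.057^2·0.943^10 = 0.1192369
P(X≥1) = 1 − 0.4944704 = 0.5055296
Ratio = 0.1192369 / 0.5055296 = 0.2358653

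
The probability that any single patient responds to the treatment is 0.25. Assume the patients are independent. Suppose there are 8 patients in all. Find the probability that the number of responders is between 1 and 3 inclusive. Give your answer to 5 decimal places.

X ~ Binomial(8, 0.25); P(1 ≤ X ≤ 3) = Σ C(8,k) p^k (1−p)^(8−k) over k:
  k=1: C(8,1)·0.25^1·0.75^7 = 0.2669678
  k=2: C(8,2)·0.25^2·0.75^6 = 0.3114624
  k=3: C(8,3)·0.25^3·0.75^5 = 0.2076416
Total = 0.7860718

0.78607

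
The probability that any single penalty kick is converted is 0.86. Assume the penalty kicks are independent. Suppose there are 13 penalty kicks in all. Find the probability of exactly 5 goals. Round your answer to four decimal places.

X ~ Binomial(n=13, p=0.86).
P(X=5) = C(13,5) · p^5 · (1−p)^8
= 1287 · 0.47043 · 1.4758e-07 = 0.000089

0.0001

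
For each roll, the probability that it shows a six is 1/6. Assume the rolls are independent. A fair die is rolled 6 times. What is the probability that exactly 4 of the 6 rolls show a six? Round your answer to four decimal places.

0.0080

X ~ Binomial(n=6, p=0.166667).
P(X=4) = C(6,4) · p^4 · (1−p)^2
= 15 · 0.0007716 · 0.69444 = 0.008038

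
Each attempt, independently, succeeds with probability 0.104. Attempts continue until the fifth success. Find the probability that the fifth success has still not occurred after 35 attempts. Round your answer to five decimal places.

Needing more than 35 attempts ⇔ fewer than 5 successes in the first 35. With X ~ Binomial(35, 0.104), P(Y > 35) = P(X ≤ 4).
  k=0: C(35,0)·0.104^0·0.896^35 = 0.0214181
  k=1: C(35,1)·0.104^1·0.896^34 = 0.0870109
  k=2: C(35,2)·0.104^2·0.896^33 = 0.1716912
  k=3: C(35,3)·0.104^3·0.896^32 = 0.2192128
  k=4: C(35,4)·0.104^4·0.896^31 = 0.2035548
P(X ≤ 4) = 0.7028878

0.70289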